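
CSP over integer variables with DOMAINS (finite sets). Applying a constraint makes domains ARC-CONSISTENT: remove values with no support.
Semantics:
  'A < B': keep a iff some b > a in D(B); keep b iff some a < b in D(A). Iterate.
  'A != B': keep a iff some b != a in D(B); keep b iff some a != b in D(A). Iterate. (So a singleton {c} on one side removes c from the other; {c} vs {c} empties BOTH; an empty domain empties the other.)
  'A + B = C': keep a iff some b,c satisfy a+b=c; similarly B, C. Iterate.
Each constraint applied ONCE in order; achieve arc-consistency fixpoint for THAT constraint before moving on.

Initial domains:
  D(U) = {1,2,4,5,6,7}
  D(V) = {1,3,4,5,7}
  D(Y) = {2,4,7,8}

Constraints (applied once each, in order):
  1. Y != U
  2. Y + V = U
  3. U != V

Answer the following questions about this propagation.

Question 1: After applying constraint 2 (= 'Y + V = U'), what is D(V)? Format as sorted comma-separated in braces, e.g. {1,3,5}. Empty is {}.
Answer: {1,3,4,5}

Derivation:
Constraint 1 (Y != U) on D(Y)={2,4,7,8} D(U)={1,2,4,5,6,7}: no change
Constraint 2 (Y + V = U) on D(Y)={2,4,7,8} D(V)={1,3,4,5,7} D(U)={1,2,4,5,6,7}: Y {2,4,7,8}->{2,4}; V {1,3,4,5,7}->{1,3,4,5}; U {1,2,4,5,6,7}->{5,6,7}
So after constraint 2: D(V) = {1,3,4,5}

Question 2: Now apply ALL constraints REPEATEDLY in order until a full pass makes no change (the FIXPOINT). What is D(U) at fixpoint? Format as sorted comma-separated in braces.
pass 0 (initial): D(U)={1,2,4,5,6,7}
pass 1: U {1,2,4,5,6,7}->{5,6,7}; V {1,3,4,5,7}->{1,3,4,5}; Y {2,4,7,8}->{2,4}
pass 2: no change
Fixpoint after 2 passes: D(U) = {5,6,7}

Answer: {5,6,7}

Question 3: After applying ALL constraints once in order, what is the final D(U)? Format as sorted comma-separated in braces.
Answer: {5,6,7}

Derivation:
Constraint 1 (Y != U) on D(Y)={2,4,7,8} D(U)={1,2,4,5,6,7}: no change
Constraint 2 (Y + V = U) on D(Y)={2,4,7,8} D(V)={1,3,4,5,7} D(U)={1,2,4,5,6,7}: Y {2,4,7,8}->{2,4}; V {1,3,4,5,7}->{1,3,4,5}; U {1,2,4,5,6,7}->{5,6,7}
Constraint 3 (U != V) on D(U)={5,6,7} D(V)={1,3,4,5}: no change
So after all 3 constraints: D(U) = {5,6,7}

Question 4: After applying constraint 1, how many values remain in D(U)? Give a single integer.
Constraint 1 (Y != U) on D(Y)={2,4,7,8} D(U)={1,2,4,5,6,7}: no change
So after constraint 1: D(U)={1,2,4,5,6,7}, size = 6

Answer: 6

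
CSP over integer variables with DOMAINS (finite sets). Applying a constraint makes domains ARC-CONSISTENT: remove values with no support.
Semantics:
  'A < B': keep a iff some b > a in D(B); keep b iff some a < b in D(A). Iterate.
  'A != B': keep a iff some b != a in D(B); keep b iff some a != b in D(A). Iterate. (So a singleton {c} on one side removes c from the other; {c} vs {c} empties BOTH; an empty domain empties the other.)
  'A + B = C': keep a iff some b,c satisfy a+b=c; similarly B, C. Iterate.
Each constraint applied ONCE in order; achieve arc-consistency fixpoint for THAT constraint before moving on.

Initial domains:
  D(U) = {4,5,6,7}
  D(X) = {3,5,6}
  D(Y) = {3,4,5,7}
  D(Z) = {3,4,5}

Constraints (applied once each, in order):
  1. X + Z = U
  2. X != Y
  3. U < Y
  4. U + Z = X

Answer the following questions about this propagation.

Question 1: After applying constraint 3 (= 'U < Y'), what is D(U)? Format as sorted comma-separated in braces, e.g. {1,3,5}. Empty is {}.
Answer: {6}

Derivation:
Constraint 1 (X + Z = U) on D(X)={3,5,6} D(Z)={3,4,5} D(U)={4,5,6,7}: X {3,5,6}->{3}; Z {3,4,5}->{3,4}; U {4,5,6,7}->{6,7}
Constraint 2 (X != Y) on D(X)={3} D(Y)={3,4,5,7}: Y {3,4,5,7}->{4,5,7}
Constraint 3 (U < Y) on D(U)={6,7} D(Y)={4,5,7}: U {6,7}->{6}; Y {4,5,7}->{7}
So after constraint 3: D(U) = {6}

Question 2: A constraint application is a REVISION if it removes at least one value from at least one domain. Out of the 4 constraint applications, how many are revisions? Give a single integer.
Constraint 1 (X + Z = U) on D(X)={3,5,6} D(Z)={3,4,5} D(U)={4,5,6,7}: X {3,5,6}->{3}; Z {3,4,5}->{3,4}; U {4,5,6,7}->{6,7} => REVISION
Constraint 2 (X != Y) on D(X)={3} D(Y)={3,4,5,7}: Y {3,4,5,7}->{4,5,7} => REVISION
Constraint 3 (U < Y) on D(U)={6,7} D(Y)={4,5,7}: U {6,7}->{6}; Y {4,5,7}->{7} => REVISION
Constraint 4 (U + Z = X) on D(U)={6} D(Z)={3,4} D(X)={3}: U {6}->{}; Z {3,4}->{}; X {3}->{} => REVISION
Total revisions = 4

Answer: 4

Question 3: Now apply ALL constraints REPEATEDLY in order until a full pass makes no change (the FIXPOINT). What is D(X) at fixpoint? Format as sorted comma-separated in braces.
pass 0 (initial): D(X)={3,5,6}
pass 1: U {4,5,6,7}->{}; X {3,5,6}->{}; Y {3,4,5,7}->{7}; Z {3,4,5}->{}
pass 2: Y {7}->{}
pass 3: no change
Fixpoint after 3 passes: D(X) = {}

Answer: {}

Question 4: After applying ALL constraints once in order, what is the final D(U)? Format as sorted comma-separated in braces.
Answer: {}

Derivation:
Constraint 1 (X + Z = U) on D(X)={3,5,6} D(Z)={3,4,5} D(U)={4,5,6,7}: X {3,5,6}->{3}; Z {3,4,5}->{3,4}; U {4,5,6,7}->{6,7}
Constraint 2 (X != Y) on D(X)={3} D(Y)={3,4,5,7}: Y {3,4,5,7}->{4,5,7}
Constraint 3 (U < Y) on D(U)={6,7} D(Y)={4,5,7}: U {6,7}->{6}; Y {4,5,7}->{7}
Constraint 4 (U + Z = X) on D(U)={6} D(Z)={3,4} D(X)={3}: U {6}->{}; Z {3,4}->{}; X {3}->{}
So after all 4 constraints: D(U) = {}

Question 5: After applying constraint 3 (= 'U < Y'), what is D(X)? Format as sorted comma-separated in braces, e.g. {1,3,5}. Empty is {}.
Answer: {3}

Derivation:
Constraint 1 (X + Z = U) on D(X)={3,5,6} D(Z)={3,4,5} D(U)={4,5,6,7}: X {3,5,6}->{3}; Z {3,4,5}->{3,4}; U {4,5,6,7}->{6,7}
Constraint 2 (X != Y) on D(X)={3} D(Y)={3,4,5,7}: Y {3,4,5,7}->{4,5,7}
Constraint 3 (U < Y) on D(U)={6,7} D(Y)={4,5,7}: U {6,7}->{6}; Y {4,5,7}->{7}
So after constraint 3: D(X) = {3}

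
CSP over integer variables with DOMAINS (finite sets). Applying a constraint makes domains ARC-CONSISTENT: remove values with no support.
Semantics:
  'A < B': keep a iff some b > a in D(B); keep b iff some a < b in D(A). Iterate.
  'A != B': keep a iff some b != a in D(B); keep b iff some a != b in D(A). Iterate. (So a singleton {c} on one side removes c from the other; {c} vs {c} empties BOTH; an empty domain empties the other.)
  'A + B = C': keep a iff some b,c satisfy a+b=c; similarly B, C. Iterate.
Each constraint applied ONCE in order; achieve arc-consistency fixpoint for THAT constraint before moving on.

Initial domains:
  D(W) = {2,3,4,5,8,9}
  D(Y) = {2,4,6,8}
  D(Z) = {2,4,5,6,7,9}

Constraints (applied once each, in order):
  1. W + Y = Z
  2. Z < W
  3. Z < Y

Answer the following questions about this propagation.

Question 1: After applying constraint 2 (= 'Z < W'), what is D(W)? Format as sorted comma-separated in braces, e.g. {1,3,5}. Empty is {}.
Constraint 1 (W + Y = Z) on D(W)={2,3,4,5,8,9} D(Y)={2,4,6,8} D(Z)={2,4,5,6,7,9}: W {2,3,4,5,8,9}->{2,3,4,5}; Y {2,4,6,8}->{2,4,6}; Z {2,4,5,6,7,9}->{4,5,6,7,9}
Constraint 2 (Z < W) on D(Z)={4,5,6,7,9} D(W)={2,3,4,5}: Z {4,5,6,7,9}->{4}; W {2,3,4,5}->{5}
So after constraint 2: D(W) = {5}

Answer: {5}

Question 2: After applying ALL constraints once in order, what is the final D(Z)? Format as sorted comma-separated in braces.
Constraint 1 (W + Y = Z) on D(W)={2,3,4,5,8,9} D(Y)={2,4,6,8} D(Z)={2,4,5,6,7,9}: W {2,3,4,5,8,9}->{2,3,4,5}; Y {2,4,6,8}->{2,4,6}; Z {2,4,5,6,7,9}->{4,5,6,7,9}
Constraint 2 (Z < W) on D(Z)={4,5,6,7,9} D(W)={2,3,4,5}: Z {4,5,6,7,9}->{4}; W {2,3,4,5}->{5}
Constraint 3 (Z < Y) on D(Z)={4} D(Y)={2,4,6}: Y {2,4,6}->{6}
So after all 3 constraints: D(Z) = {4}

Answer: {4}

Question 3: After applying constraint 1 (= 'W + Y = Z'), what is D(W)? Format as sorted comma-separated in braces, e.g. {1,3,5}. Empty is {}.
Answer: {2,3,4,5}

Derivation:
Constraint 1 (W + Y = Z) on D(W)={2,3,4,5,8,9} D(Y)={2,4,6,8} D(Z)={2,4,5,6,7,9}: W {2,3,4,5,8,9}->{2,3,4,5}; Y {2,4,6,8}->{2,4,6}; Z {2,4,5,6,7,9}->{4,5,6,7,9}
So after constraint 1: D(W) = {2,3,4,5}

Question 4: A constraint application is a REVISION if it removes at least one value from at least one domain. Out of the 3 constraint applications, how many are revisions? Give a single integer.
Answer: 3

Derivation:
Constraint 1 (W + Y = Z) on D(W)={2,3,4,5,8,9} D(Y)={2,4,6,8} D(Z)={2,4,5,6,7,9}: W {2,3,4,5,8,9}->{2,3,4,5}; Y {2,4,6,8}->{2,4,6}; Z {2,4,5,6,7,9}->{4,5,6,7,9} => REVISION
Constraint 2 (Z < W) on D(Z)={4,5,6,7,9} D(W)={2,3,4,5}: Z {4,5,6,7,9}->{4}; W {2,3,4,5}->{5} => REVISION
Constraint 3 (Z < Y) on D(Z)={4} D(Y)={2,4,6}: Y {2,4,6}->{6} => REVISION
Total revisions = 3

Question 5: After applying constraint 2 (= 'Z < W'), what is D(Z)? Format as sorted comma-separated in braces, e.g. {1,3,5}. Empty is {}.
Answer: {4}

Derivation:
Constraint 1 (W + Y = Z) on D(W)={2,3,4,5,8,9} D(Y)={2,4,6,8} D(Z)={2,4,5,6,7,9}: W {2,3,4,5,8,9}->{2,3,4,5}; Y {2,4,6,8}->{2,4,6}; Z {2,4,5,6,7,9}->{4,5,6,7,9}
Constraint 2 (Z < W) on D(Z)={4,5,6,7,9} D(W)={2,3,4,5}: Z {4,5,6,7,9}->{4}; W {2,3,4,5}->{5}
So after constraint 2: D(Z) = {4}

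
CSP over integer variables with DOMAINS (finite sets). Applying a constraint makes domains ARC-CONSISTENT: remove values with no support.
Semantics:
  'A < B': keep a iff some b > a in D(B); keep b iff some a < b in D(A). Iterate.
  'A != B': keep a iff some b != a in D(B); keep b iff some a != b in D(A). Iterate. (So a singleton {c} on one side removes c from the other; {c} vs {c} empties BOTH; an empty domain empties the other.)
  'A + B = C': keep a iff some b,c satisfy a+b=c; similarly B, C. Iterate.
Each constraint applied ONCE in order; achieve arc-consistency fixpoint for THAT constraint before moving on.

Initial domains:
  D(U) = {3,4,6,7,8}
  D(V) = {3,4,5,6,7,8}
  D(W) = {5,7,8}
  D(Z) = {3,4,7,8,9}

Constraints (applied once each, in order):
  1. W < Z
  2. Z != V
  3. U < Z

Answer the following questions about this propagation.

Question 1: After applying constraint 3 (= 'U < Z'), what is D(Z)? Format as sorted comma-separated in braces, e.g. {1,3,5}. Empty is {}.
Constraint 1 (W < Z) on D(W)={5,7,8} D(Z)={3,4,7,8,9}: Z {3,4,7,8,9}->{7,8,9}
Constraint 2 (Z != V) on D(Z)={7,8,9} D(V)={3,4,5,6,7,8}: no change
Constraint 3 (U < Z) on D(U)={3,4,6,7,8} D(Z)={7,8,9}: no change
So after constraint 3: D(Z) = {7,8,9}

Answer: {7,8,9}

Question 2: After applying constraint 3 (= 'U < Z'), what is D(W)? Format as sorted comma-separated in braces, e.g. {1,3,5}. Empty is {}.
Answer: {5,7,8}

Derivation:
Constraint 1 (W < Z) on D(W)={5,7,8} D(Z)={3,4,7,8,9}: Z {3,4,7,8,9}->{7,8,9}
Constraint 2 (Z != V) on D(Z)={7,8,9} D(V)={3,4,5,6,7,8}: no change
Constraint 3 (U < Z) on D(U)={3,4,6,7,8} D(Z)={7,8,9}: no change
So after constraint 3: D(W) = {5,7,8}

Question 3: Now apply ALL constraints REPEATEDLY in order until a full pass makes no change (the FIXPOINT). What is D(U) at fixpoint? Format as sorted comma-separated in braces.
Answer: {3,4,6,7,8}

Derivation:
pass 0 (initial): D(U)={3,4,6,7,8}
pass 1: Z {3,4,7,8,9}->{7,8,9}
pass 2: no change
Fixpoint after 2 passes: D(U) = {3,4,6,7,8}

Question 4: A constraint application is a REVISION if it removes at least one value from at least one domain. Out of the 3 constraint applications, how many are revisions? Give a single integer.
Answer: 1

Derivation:
Constraint 1 (W < Z) on D(W)={5,7,8} D(Z)={3,4,7,8,9}: Z {3,4,7,8,9}->{7,8,9} => REVISION
Constraint 2 (Z != V) on D(Z)={7,8,9} D(V)={3,4,5,6,7,8}: no change => not a revision
Constraint 3 (U < Z) on D(U)={3,4,6,7,8} D(Z)={7,8,9}: no change => not a revision
Total revisions = 1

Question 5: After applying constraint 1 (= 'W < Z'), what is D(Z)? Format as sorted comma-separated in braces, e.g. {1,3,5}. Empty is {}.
Answer: {7,8,9}

Derivation:
Constraint 1 (W < Z) on D(W)={5,7,8} D(Z)={3,4,7,8,9}: Z {3,4,7,8,9}->{7,8,9}
So after constraint 1: D(Z) = {7,8,9}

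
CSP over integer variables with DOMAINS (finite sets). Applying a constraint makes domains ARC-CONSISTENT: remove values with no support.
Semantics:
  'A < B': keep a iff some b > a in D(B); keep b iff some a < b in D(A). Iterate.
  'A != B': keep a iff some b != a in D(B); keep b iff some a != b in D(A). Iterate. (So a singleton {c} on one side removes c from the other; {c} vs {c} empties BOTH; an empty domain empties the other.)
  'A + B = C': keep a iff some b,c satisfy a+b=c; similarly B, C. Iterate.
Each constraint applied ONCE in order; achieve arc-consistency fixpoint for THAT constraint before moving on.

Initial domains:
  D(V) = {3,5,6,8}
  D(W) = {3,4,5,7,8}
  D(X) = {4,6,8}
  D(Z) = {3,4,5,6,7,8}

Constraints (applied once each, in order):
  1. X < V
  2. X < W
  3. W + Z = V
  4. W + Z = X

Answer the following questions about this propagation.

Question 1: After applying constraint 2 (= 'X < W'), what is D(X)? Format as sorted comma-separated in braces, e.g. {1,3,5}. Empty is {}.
Constraint 1 (X < V) on D(X)={4,6,8} D(V)={3,5,6,8}: X {4,6,8}->{4,6}; V {3,5,6,8}->{5,6,8}
Constraint 2 (X < W) on D(X)={4,6} D(W)={3,4,5,7,8}: W {3,4,5,7,8}->{5,7,8}
So after constraint 2: D(X) = {4,6}

Answer: {4,6}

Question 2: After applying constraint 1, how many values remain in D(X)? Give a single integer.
Constraint 1 (X < V) on D(X)={4,6,8} D(V)={3,5,6,8}: X {4,6,8}->{4,6}; V {3,5,6,8}->{5,6,8}
So after constraint 1: D(X)={4,6}, size = 2

Answer: 2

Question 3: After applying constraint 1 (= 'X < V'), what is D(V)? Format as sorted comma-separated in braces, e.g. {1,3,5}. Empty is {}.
Constraint 1 (X < V) on D(X)={4,6,8} D(V)={3,5,6,8}: X {4,6,8}->{4,6}; V {3,5,6,8}->{5,6,8}
So after constraint 1: D(V) = {5,6,8}

Answer: {5,6,8}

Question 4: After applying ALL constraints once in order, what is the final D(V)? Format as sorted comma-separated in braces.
Constraint 1 (X < V) on D(X)={4,6,8} D(V)={3,5,6,8}: X {4,6,8}->{4,6}; V {3,5,6,8}->{5,6,8}
Constraint 2 (X < W) on D(X)={4,6} D(W)={3,4,5,7,8}: W {3,4,5,7,8}->{5,7,8}
Constraint 3 (W + Z = V) on D(W)={5,7,8} D(Z)={3,4,5,6,7,8} D(V)={5,6,8}: W {5,7,8}->{5}; Z {3,4,5,6,7,8}->{3}; V {5,6,8}->{8}
Constraint 4 (W + Z = X) on D(W)={5} D(Z)={3} D(X)={4,6}: W {5}->{}; Z {3}->{}; X {4,6}->{}
So after all 4 constraints: D(V) = {8}

Answer: {8}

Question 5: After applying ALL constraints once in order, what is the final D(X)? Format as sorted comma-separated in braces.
Constraint 1 (X < V) on D(X)={4,6,8} D(V)={3,5,6,8}: X {4,6,8}->{4,6}; V {3,5,6,8}->{5,6,8}
Constraint 2 (X < W) on D(X)={4,6} D(W)={3,4,5,7,8}: W {3,4,5,7,8}->{5,7,8}
Constraint 3 (W + Z = V) on D(W)={5,7,8} D(Z)={3,4,5,6,7,8} D(V)={5,6,8}: W {5,7,8}->{5}; Z {3,4,5,6,7,8}->{3}; V {5,6,8}->{8}
Constraint 4 (W + Z = X) on D(W)={5} D(Z)={3} D(X)={4,6}: W {5}->{}; Z {3}->{}; X {4,6}->{}
So after all 4 constraints: D(X) = {}

Answer: {}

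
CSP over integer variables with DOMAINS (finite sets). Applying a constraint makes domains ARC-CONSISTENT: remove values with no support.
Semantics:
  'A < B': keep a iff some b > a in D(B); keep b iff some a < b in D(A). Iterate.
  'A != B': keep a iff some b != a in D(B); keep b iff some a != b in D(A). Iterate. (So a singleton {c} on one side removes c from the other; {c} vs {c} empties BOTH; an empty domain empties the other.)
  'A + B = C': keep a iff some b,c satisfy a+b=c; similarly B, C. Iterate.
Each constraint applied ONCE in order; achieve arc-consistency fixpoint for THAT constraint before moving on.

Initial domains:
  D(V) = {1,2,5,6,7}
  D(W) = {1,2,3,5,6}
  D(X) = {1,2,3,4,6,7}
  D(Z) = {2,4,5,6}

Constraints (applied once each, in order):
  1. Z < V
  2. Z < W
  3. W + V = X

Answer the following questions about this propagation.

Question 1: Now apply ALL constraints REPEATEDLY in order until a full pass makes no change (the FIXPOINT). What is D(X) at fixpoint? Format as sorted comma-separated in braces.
pass 0 (initial): D(X)={1,2,3,4,6,7}
pass 1: V {1,2,5,6,7}->{}; W {1,2,3,5,6}->{}; X {1,2,3,4,6,7}->{}; Z {2,4,5,6}->{2,4,5}
pass 2: Z {2,4,5}->{}
pass 3: no change
Fixpoint after 3 passes: D(X) = {}

Answer: {}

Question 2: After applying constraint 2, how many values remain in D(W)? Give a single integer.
Constraint 1 (Z < V) on D(Z)={2,4,5,6} D(V)={1,2,5,6,7}: V {1,2,5,6,7}->{5,6,7}
Constraint 2 (Z < W) on D(Z)={2,4,5,6} D(W)={1,2,3,5,6}: Z {2,4,5,6}->{2,4,5}; W {1,2,3,5,6}->{3,5,6}
So after constraint 2: D(W)={3,5,6}, size = 3

Answer: 3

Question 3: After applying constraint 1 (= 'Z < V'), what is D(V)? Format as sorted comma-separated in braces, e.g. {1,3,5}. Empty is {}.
Constraint 1 (Z < V) on D(Z)={2,4,5,6} D(V)={1,2,5,6,7}: V {1,2,5,6,7}->{5,6,7}
So after constraint 1: D(V) = {5,6,7}

Answer: {5,6,7}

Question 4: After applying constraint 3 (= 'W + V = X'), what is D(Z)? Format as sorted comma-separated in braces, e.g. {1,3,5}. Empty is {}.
Answer: {2,4,5}

Derivation:
Constraint 1 (Z < V) on D(Z)={2,4,5,6} D(V)={1,2,5,6,7}: V {1,2,5,6,7}->{5,6,7}
Constraint 2 (Z < W) on D(Z)={2,4,5,6} D(W)={1,2,3,5,6}: Z {2,4,5,6}->{2,4,5}; W {1,2,3,5,6}->{3,5,6}
Constraint 3 (W + V = X) on D(W)={3,5,6} D(V)={5,6,7} D(X)={1,2,3,4,6,7}: W {3,5,6}->{}; V {5,6,7}->{}; X {1,2,3,4,6,7}->{}
So after constraint 3: D(Z) = {2,4,5}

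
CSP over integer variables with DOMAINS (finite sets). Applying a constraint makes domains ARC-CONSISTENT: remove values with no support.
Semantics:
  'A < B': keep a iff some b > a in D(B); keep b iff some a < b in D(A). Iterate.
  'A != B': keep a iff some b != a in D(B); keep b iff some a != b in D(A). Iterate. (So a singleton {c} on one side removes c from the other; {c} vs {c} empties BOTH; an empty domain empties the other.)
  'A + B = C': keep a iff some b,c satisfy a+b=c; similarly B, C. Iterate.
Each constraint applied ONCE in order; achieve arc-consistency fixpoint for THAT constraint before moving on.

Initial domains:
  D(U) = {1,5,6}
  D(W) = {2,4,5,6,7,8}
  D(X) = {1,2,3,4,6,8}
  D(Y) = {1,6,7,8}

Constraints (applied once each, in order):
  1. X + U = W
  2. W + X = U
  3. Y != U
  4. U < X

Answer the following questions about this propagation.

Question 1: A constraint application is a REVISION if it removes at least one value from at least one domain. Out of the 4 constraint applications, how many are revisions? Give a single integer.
Constraint 1 (X + U = W) on D(X)={1,2,3,4,6,8} D(U)={1,5,6} D(W)={2,4,5,6,7,8}: X {1,2,3,4,6,8}->{1,2,3,4,6} => REVISION
Constraint 2 (W + X = U) on D(W)={2,4,5,6,7,8} D(X)={1,2,3,4,6} D(U)={1,5,6}: W {2,4,5,6,7,8}->{2,4,5}; X {1,2,3,4,6}->{1,2,3,4}; U {1,5,6}->{5,6} => REVISION
Constraint 3 (Y != U) on D(Y)={1,6,7,8} D(U)={5,6}: no change => not a revision
Constraint 4 (U < X) on D(U)={5,6} D(X)={1,2,3,4}: U {5,6}->{}; X {1,2,3,4}->{} => REVISION
Total revisions = 3

Answer: 3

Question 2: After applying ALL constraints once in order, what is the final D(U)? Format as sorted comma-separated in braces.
Answer: {}

Derivation:
Constraint 1 (X + U = W) on D(X)={1,2,3,4,6,8} D(U)={1,5,6} D(W)={2,4,5,6,7,8}: X {1,2,3,4,6,8}->{1,2,3,4,6}
Constraint 2 (W + X = U) on D(W)={2,4,5,6,7,8} D(X)={1,2,3,4,6} D(U)={1,5,6}: W {2,4,5,6,7,8}->{2,4,5}; X {1,2,3,4,6}->{1,2,3,4}; U {1,5,6}->{5,6}
Constraint 3 (Y != U) on D(Y)={1,6,7,8} D(U)={5,6}: no change
Constraint 4 (U < X) on D(U)={5,6} D(X)={1,2,3,4}: U {5,6}->{}; X {1,2,3,4}->{}
So after all 4 constraints: D(U) = {}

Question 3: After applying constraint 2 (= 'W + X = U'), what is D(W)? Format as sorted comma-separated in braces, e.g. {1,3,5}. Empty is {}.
Answer: {2,4,5}

Derivation:
Constraint 1 (X + U = W) on D(X)={1,2,3,4,6,8} D(U)={1,5,6} D(W)={2,4,5,6,7,8}: X {1,2,3,4,6,8}->{1,2,3,4,6}
Constraint 2 (W + X = U) on D(W)={2,4,5,6,7,8} D(X)={1,2,3,4,6} D(U)={1,5,6}: W {2,4,5,6,7,8}->{2,4,5}; X {1,2,3,4,6}->{1,2,3,4}; U {1,5,6}->{5,6}
So after constraint 2: D(W) = {2,4,5}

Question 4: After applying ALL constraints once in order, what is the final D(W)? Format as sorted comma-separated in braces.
Answer: {2,4,5}

Derivation:
Constraint 1 (X + U = W) on D(X)={1,2,3,4,6,8} D(U)={1,5,6} D(W)={2,4,5,6,7,8}: X {1,2,3,4,6,8}->{1,2,3,4,6}
Constraint 2 (W + X = U) on D(W)={2,4,5,6,7,8} D(X)={1,2,3,4,6} D(U)={1,5,6}: W {2,4,5,6,7,8}->{2,4,5}; X {1,2,3,4,6}->{1,2,3,4}; U {1,5,6}->{5,6}
Constraint 3 (Y != U) on D(Y)={1,6,7,8} D(U)={5,6}: no change
Constraint 4 (U < X) on D(U)={5,6} D(X)={1,2,3,4}: U {5,6}->{}; X {1,2,3,4}->{}
So after all 4 constraints: D(W) = {2,4,5}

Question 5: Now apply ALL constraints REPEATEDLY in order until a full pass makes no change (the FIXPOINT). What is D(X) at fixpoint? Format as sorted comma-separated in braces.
pass 0 (initial): D(X)={1,2,3,4,6,8}
pass 1: U {1,5,6}->{}; W {2,4,5,6,7,8}->{2,4,5}; X {1,2,3,4,6,8}->{}
pass 2: W {2,4,5}->{}; Y {1,6,7,8}->{}
pass 3: no change
Fixpoint after 3 passes: D(X) = {}

Answer: {}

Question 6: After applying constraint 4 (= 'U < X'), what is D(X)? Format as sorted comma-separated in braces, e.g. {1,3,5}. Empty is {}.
Constraint 1 (X + U = W) on D(X)={1,2,3,4,6,8} D(U)={1,5,6} D(W)={2,4,5,6,7,8}: X {1,2,3,4,6,8}->{1,2,3,4,6}
Constraint 2 (W + X = U) on D(W)={2,4,5,6,7,8} D(X)={1,2,3,4,6} D(U)={1,5,6}: W {2,4,5,6,7,8}->{2,4,5}; X {1,2,3,4,6}->{1,2,3,4}; U {1,5,6}->{5,6}
Constraint 3 (Y != U) on D(Y)={1,6,7,8} D(U)={5,6}: no change
Constraint 4 (U < X) on D(U)={5,6} D(X)={1,2,3,4}: U {5,6}->{}; X {1,2,3,4}->{}
So after constraint 4: D(X) = {}

Answer: {}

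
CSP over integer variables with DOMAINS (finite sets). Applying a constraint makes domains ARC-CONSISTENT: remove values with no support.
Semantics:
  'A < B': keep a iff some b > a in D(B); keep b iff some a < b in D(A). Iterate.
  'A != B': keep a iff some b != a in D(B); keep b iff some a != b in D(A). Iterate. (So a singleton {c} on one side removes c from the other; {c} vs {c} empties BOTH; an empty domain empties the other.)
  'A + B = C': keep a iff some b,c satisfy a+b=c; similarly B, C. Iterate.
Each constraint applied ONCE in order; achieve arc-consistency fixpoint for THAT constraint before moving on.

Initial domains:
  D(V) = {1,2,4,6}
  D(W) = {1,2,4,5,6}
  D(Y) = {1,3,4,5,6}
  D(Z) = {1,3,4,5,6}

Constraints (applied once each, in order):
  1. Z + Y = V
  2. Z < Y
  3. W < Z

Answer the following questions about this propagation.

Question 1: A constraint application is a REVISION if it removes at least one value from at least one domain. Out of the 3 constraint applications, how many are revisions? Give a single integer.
Constraint 1 (Z + Y = V) on D(Z)={1,3,4,5,6} D(Y)={1,3,4,5,6} D(V)={1,2,4,6}: Z {1,3,4,5,6}->{1,3,5}; Y {1,3,4,5,6}->{1,3,5}; V {1,2,4,6}->{2,4,6} => REVISION
Constraint 2 (Z < Y) on D(Z)={1,3,5} D(Y)={1,3,5}: Z {1,3,5}->{1,3}; Y {1,3,5}->{3,5} => REVISION
Constraint 3 (W < Z) on D(W)={1,2,4,5,6} D(Z)={1,3}: W {1,2,4,5,6}->{1,2}; Z {1,3}->{3} => REVISION
Total revisions = 3

Answer: 3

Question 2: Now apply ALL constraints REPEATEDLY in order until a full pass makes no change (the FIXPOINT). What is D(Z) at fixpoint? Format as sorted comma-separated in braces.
Answer: {}

Derivation:
pass 0 (initial): D(Z)={1,3,4,5,6}
pass 1: V {1,2,4,6}->{2,4,6}; W {1,2,4,5,6}->{1,2}; Y {1,3,4,5,6}->{3,5}; Z {1,3,4,5,6}->{3}
pass 2: V {2,4,6}->{6}; W {1,2}->{}; Y {3,5}->{}; Z {3}->{}
pass 3: V {6}->{}
pass 4: no change
Fixpoint after 4 passes: D(Z) = {}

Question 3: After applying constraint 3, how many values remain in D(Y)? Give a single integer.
Answer: 2

Derivation:
Constraint 1 (Z + Y = V) on D(Z)={1,3,4,5,6} D(Y)={1,3,4,5,6} D(V)={1,2,4,6}: Z {1,3,4,5,6}->{1,3,5}; Y {1,3,4,5,6}->{1,3,5}; V {1,2,4,6}->{2,4,6}
Constraint 2 (Z < Y) on D(Z)={1,3,5} D(Y)={1,3,5}: Z {1,3,5}->{1,3}; Y {1,3,5}->{3,5}
Constraint 3 (W < Z) on D(W)={1,2,4,5,6} D(Z)={1,3}: W {1,2,4,5,6}->{1,2}; Z {1,3}->{3}
So after constraint 3: D(Y)={3,5}, size = 2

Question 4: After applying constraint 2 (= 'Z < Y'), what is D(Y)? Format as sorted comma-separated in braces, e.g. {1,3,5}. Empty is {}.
Answer: {3,5}

Derivation:
Constraint 1 (Z + Y = V) on D(Z)={1,3,4,5,6} D(Y)={1,3,4,5,6} D(V)={1,2,4,6}: Z {1,3,4,5,6}->{1,3,5}; Y {1,3,4,5,6}->{1,3,5}; V {1,2,4,6}->{2,4,6}
Constraint 2 (Z < Y) on D(Z)={1,3,5} D(Y)={1,3,5}: Z {1,3,5}->{1,3}; Y {1,3,5}->{3,5}
So after constraint 2: D(Y) = {3,5}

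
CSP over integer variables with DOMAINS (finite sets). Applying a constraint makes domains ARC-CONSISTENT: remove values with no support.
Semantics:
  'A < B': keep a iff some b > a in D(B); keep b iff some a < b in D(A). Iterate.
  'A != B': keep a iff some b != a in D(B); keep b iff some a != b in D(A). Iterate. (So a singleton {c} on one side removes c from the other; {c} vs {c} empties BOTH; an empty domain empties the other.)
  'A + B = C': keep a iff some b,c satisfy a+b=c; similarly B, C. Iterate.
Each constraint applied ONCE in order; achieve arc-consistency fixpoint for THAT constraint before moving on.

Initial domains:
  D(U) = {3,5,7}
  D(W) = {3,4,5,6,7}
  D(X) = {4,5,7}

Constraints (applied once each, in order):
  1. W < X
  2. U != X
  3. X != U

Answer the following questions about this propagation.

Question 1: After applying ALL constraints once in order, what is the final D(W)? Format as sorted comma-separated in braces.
Constraint 1 (W < X) on D(W)={3,4,5,6,7} D(X)={4,5,7}: W {3,4,5,6,7}->{3,4,5,6}
Constraint 2 (U != X) on D(U)={3,5,7} D(X)={4,5,7}: no change
Constraint 3 (X != U) on D(X)={4,5,7} D(U)={3,5,7}: no change
So after all 3 constraints: D(W) = {3,4,5,6}

Answer: {3,4,5,6}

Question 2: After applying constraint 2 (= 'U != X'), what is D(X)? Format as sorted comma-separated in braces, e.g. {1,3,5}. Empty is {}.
Answer: {4,5,7}

Derivation:
Constraint 1 (W < X) on D(W)={3,4,5,6,7} D(X)={4,5,7}: W {3,4,5,6,7}->{3,4,5,6}
Constraint 2 (U != X) on D(U)={3,5,7} D(X)={4,5,7}: no change
So after constraint 2: D(X) = {4,5,7}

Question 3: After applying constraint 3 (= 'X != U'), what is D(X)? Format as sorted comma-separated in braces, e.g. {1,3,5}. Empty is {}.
Answer: {4,5,7}

Derivation:
Constraint 1 (W < X) on D(W)={3,4,5,6,7} D(X)={4,5,7}: W {3,4,5,6,7}->{3,4,5,6}
Constraint 2 (U != X) on D(U)={3,5,7} D(X)={4,5,7}: no change
Constraint 3 (X != U) on D(X)={4,5,7} D(U)={3,5,7}: no change
So after constraint 3: D(X) = {4,5,7}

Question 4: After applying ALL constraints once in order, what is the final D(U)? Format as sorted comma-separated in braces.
Constraint 1 (W < X) on D(W)={3,4,5,6,7} D(X)={4,5,7}: W {3,4,5,6,7}->{3,4,5,6}
Constraint 2 (U != X) on D(U)={3,5,7} D(X)={4,5,7}: no change
Constraint 3 (X != U) on D(X)={4,5,7} D(U)={3,5,7}: no change
So after all 3 constraints: D(U) = {3,5,7}

Answer: {3,5,7}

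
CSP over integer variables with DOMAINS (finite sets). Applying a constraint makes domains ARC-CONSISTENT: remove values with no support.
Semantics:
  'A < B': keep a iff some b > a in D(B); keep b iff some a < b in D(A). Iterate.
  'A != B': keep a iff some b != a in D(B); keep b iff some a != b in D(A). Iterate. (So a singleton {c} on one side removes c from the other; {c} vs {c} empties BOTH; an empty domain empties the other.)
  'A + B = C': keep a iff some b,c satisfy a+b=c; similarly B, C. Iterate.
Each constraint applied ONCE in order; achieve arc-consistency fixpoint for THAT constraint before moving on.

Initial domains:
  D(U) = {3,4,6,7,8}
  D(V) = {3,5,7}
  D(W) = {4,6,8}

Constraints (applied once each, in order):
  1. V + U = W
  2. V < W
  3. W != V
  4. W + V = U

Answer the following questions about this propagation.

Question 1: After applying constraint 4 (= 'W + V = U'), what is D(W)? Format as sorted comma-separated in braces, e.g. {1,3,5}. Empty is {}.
Answer: {}

Derivation:
Constraint 1 (V + U = W) on D(V)={3,5,7} D(U)={3,4,6,7,8} D(W)={4,6,8}: V {3,5,7}->{3,5}; U {3,4,6,7,8}->{3}; W {4,6,8}->{6,8}
Constraint 2 (V < W) on D(V)={3,5} D(W)={6,8}: no change
Constraint 3 (W != V) on D(W)={6,8} D(V)={3,5}: no change
Constraint 4 (W + V = U) on D(W)={6,8} D(V)={3,5} D(U)={3}: W {6,8}->{}; V {3,5}->{}; U {3}->{}
So after constraint 4: D(W) = {}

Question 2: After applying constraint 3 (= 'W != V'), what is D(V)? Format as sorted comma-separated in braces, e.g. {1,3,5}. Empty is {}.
Answer: {3,5}

Derivation:
Constraint 1 (V + U = W) on D(V)={3,5,7} D(U)={3,4,6,7,8} D(W)={4,6,8}: V {3,5,7}->{3,5}; U {3,4,6,7,8}->{3}; W {4,6,8}->{6,8}
Constraint 2 (V < W) on D(V)={3,5} D(W)={6,8}: no change
Constraint 3 (W != V) on D(W)={6,8} D(V)={3,5}: no change
So after constraint 3: D(V) = {3,5}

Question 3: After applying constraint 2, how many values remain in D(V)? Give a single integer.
Answer: 2

Derivation:
Constraint 1 (V + U = W) on D(V)={3,5,7} D(U)={3,4,6,7,8} D(W)={4,6,8}: V {3,5,7}->{3,5}; U {3,4,6,7,8}->{3}; W {4,6,8}->{6,8}
Constraint 2 (V < W) on D(V)={3,5} D(W)={6,8}: no change
So after constraint 2: D(V)={3,5}, size = 2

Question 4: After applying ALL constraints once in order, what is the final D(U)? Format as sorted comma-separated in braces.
Constraint 1 (V + U = W) on D(V)={3,5,7} D(U)={3,4,6,7,8} D(W)={4,6,8}: V {3,5,7}->{3,5}; U {3,4,6,7,8}->{3}; W {4,6,8}->{6,8}
Constraint 2 (V < W) on D(V)={3,5} D(W)={6,8}: no change
Constraint 3 (W != V) on D(W)={6,8} D(V)={3,5}: no change
Constraint 4 (W + V = U) on D(W)={6,8} D(V)={3,5} D(U)={3}: W {6,8}->{}; V {3,5}->{}; U {3}->{}
So after all 4 constraints: D(U) = {}

Answer: {}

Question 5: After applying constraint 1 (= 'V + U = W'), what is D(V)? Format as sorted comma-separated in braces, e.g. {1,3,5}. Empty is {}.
Constraint 1 (V + U = W) on D(V)={3,5,7} D(U)={3,4,6,7,8} D(W)={4,6,8}: V {3,5,7}->{3,5}; U {3,4,6,7,8}->{3}; W {4,6,8}->{6,8}
So after constraint 1: D(V) = {3,5}

Answer: {3,5}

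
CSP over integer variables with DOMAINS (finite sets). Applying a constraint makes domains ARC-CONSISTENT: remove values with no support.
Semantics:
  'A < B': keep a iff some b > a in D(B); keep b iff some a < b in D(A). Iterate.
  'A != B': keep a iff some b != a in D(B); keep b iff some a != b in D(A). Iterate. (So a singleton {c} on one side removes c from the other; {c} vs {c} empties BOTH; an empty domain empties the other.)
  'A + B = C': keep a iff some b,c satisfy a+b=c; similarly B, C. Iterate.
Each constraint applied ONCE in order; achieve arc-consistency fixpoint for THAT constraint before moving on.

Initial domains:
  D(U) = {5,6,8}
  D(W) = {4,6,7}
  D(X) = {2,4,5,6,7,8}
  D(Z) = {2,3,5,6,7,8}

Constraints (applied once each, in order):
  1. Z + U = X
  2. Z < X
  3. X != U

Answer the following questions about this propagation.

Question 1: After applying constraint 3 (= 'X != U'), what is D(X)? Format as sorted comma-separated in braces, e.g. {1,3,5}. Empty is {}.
Answer: {7,8}

Derivation:
Constraint 1 (Z + U = X) on D(Z)={2,3,5,6,7,8} D(U)={5,6,8} D(X)={2,4,5,6,7,8}: Z {2,3,5,6,7,8}->{2,3}; U {5,6,8}->{5,6}; X {2,4,5,6,7,8}->{7,8}
Constraint 2 (Z < X) on D(Z)={2,3} D(X)={7,8}: no change
Constraint 3 (X != U) on D(X)={7,8} D(U)={5,6}: no change
So after constraint 3: D(X) = {7,8}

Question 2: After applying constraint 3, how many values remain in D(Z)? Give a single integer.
Constraint 1 (Z + U = X) on D(Z)={2,3,5,6,7,8} D(U)={5,6,8} D(X)={2,4,5,6,7,8}: Z {2,3,5,6,7,8}->{2,3}; U {5,6,8}->{5,6}; X {2,4,5,6,7,8}->{7,8}
Constraint 2 (Z < X) on D(Z)={2,3} D(X)={7,8}: no change
Constraint 3 (X != U) on D(X)={7,8} D(U)={5,6}: no change
So after constraint 3: D(Z)={2,3}, size = 2

Answer: 2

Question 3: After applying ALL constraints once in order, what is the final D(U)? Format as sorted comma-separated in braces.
Constraint 1 (Z + U = X) on D(Z)={2,3,5,6,7,8} D(U)={5,6,8} D(X)={2,4,5,6,7,8}: Z {2,3,5,6,7,8}->{2,3}; U {5,6,8}->{5,6}; X {2,4,5,6,7,8}->{7,8}
Constraint 2 (Z < X) on D(Z)={2,3} D(X)={7,8}: no change
Constraint 3 (X != U) on D(X)={7,8} D(U)={5,6}: no change
So after all 3 constraints: D(U) = {5,6}

Answer: {5,6}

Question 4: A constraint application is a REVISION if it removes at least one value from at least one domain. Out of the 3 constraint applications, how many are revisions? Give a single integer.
Answer: 1

Derivation:
Constraint 1 (Z + U = X) on D(Z)={2,3,5,6,7,8} D(U)={5,6,8} D(X)={2,4,5,6,7,8}: Z {2,3,5,6,7,8}->{2,3}; U {5,6,8}->{5,6}; X {2,4,5,6,7,8}->{7,8} => REVISION
Constraint 2 (Z < X) on D(Z)={2,3} D(X)={7,8}: no change => not a revision
Constraint 3 (X != U) on D(X)={7,8} D(U)={5,6}: no change => not a revision
Total revisions = 1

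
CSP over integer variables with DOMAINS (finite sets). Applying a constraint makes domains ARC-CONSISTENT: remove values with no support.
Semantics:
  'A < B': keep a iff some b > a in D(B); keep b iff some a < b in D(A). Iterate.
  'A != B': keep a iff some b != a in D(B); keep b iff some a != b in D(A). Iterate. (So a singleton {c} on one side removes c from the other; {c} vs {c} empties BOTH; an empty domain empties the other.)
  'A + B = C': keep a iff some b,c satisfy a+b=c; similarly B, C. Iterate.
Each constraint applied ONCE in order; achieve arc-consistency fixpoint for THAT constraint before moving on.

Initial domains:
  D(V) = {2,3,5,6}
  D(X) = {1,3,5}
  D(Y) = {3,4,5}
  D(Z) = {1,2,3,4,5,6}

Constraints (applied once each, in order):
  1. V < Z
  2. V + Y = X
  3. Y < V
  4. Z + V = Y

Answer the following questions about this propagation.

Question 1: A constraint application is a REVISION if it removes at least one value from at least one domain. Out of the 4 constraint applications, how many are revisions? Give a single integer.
Answer: 4

Derivation:
Constraint 1 (V < Z) on D(V)={2,3,5,6} D(Z)={1,2,3,4,5,6}: V {2,3,5,6}->{2,3,5}; Z {1,2,3,4,5,6}->{3,4,5,6} => REVISION
Constraint 2 (V + Y = X) on D(V)={2,3,5} D(Y)={3,4,5} D(X)={1,3,5}: V {2,3,5}->{2}; Y {3,4,5}->{3}; X {1,3,5}->{5} => REVISION
Constraint 3 (Y < V) on D(Y)={3} D(V)={2}: Y {3}->{}; V {2}->{} => REVISION
Constraint 4 (Z + V = Y) on D(Z)={3,4,5,6} D(V)={} D(Y)={}: Z {3,4,5,6}->{} => REVISION
Total revisions = 4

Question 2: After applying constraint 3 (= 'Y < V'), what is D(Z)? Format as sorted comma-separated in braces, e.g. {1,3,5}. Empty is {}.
Answer: {3,4,5,6}

Derivation:
Constraint 1 (V < Z) on D(V)={2,3,5,6} D(Z)={1,2,3,4,5,6}: V {2,3,5,6}->{2,3,5}; Z {1,2,3,4,5,6}->{3,4,5,6}
Constraint 2 (V + Y = X) on D(V)={2,3,5} D(Y)={3,4,5} D(X)={1,3,5}: V {2,3,5}->{2}; Y {3,4,5}->{3}; X {1,3,5}->{5}
Constraint 3 (Y < V) on D(Y)={3} D(V)={2}: Y {3}->{}; V {2}->{}
So after constraint 3: D(Z) = {3,4,5,6}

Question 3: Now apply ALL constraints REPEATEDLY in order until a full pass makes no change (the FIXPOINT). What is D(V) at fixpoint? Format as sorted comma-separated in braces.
Answer: {}

Derivation:
pass 0 (initial): D(V)={2,3,5,6}
pass 1: V {2,3,5,6}->{}; X {1,3,5}->{5}; Y {3,4,5}->{}; Z {1,2,3,4,5,6}->{}
pass 2: X {5}->{}
pass 3: no change
Fixpoint after 3 passes: D(V) = {}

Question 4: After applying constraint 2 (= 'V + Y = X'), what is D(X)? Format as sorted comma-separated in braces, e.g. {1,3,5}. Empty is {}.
Answer: {5}

Derivation:
Constraint 1 (V < Z) on D(V)={2,3,5,6} D(Z)={1,2,3,4,5,6}: V {2,3,5,6}->{2,3,5}; Z {1,2,3,4,5,6}->{3,4,5,6}
Constraint 2 (V + Y = X) on D(V)={2,3,5} D(Y)={3,4,5} D(X)={1,3,5}: V {2,3,5}->{2}; Y {3,4,5}->{3}; X {1,3,5}->{5}
So after constraint 2: D(X) = {5}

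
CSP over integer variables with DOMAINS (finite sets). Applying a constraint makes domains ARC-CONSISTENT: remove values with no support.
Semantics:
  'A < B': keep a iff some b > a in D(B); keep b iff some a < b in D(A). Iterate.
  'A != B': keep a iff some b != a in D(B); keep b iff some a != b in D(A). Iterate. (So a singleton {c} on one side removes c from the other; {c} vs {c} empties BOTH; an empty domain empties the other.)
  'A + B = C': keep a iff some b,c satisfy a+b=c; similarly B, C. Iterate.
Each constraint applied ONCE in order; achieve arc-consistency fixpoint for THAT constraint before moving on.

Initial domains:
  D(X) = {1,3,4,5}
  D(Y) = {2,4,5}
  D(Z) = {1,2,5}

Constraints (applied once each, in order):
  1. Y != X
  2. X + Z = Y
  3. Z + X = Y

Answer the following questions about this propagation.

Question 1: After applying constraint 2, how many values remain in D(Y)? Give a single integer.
Answer: 3

Derivation:
Constraint 1 (Y != X) on D(Y)={2,4,5} D(X)={1,3,4,5}: no change
Constraint 2 (X + Z = Y) on D(X)={1,3,4,5} D(Z)={1,2,5} D(Y)={2,4,5}: X {1,3,4,5}->{1,3,4}; Z {1,2,5}->{1,2}
So after constraint 2: D(Y)={2,4,5}, size = 3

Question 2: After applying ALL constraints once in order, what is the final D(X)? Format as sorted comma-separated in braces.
Answer: {1,3,4}

Derivation:
Constraint 1 (Y != X) on D(Y)={2,4,5} D(X)={1,3,4,5}: no change
Constraint 2 (X + Z = Y) on D(X)={1,3,4,5} D(Z)={1,2,5} D(Y)={2,4,5}: X {1,3,4,5}->{1,3,4}; Z {1,2,5}->{1,2}
Constraint 3 (Z + X = Y) on D(Z)={1,2} D(X)={1,3,4} D(Y)={2,4,5}: no change
So after all 3 constraints: D(X) = {1,3,4}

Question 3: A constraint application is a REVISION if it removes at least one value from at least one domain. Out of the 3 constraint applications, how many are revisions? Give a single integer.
Constraint 1 (Y != X) on D(Y)={2,4,5} D(X)={1,3,4,5}: no change => not a revision
Constraint 2 (X + Z = Y) on D(X)={1,3,4,5} D(Z)={1,2,5} D(Y)={2,4,5}: X {1,3,4,5}->{1,3,4}; Z {1,2,5}->{1,2} => REVISION
Constraint 3 (Z + X = Y) on D(Z)={1,2} D(X)={1,3,4} D(Y)={2,4,5}: no change => not a revision
Total revisions = 1

Answer: 1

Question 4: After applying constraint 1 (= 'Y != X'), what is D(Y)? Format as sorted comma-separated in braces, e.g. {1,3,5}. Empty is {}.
Constraint 1 (Y != X) on D(Y)={2,4,5} D(X)={1,3,4,5}: no change
So after constraint 1: D(Y) = {2,4,5}

Answer: {2,4,5}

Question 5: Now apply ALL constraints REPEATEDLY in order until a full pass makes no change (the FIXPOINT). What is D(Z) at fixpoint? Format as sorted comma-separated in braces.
Answer: {1,2}

Derivation:
pass 0 (initial): D(Z)={1,2,5}
pass 1: X {1,3,4,5}->{1,3,4}; Z {1,2,5}->{1,2}
pass 2: no change
Fixpoint after 2 passes: D(Z) = {1,2}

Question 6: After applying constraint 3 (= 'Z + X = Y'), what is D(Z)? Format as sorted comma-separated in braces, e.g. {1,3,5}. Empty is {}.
Answer: {1,2}

Derivation:
Constraint 1 (Y != X) on D(Y)={2,4,5} D(X)={1,3,4,5}: no change
Constraint 2 (X + Z = Y) on D(X)={1,3,4,5} D(Z)={1,2,5} D(Y)={2,4,5}: X {1,3,4,5}->{1,3,4}; Z {1,2,5}->{1,2}
Constraint 3 (Z + X = Y) on D(Z)={1,2} D(X)={1,3,4} D(Y)={2,4,5}: no change
So after constraint 3: D(Z) = {1,2}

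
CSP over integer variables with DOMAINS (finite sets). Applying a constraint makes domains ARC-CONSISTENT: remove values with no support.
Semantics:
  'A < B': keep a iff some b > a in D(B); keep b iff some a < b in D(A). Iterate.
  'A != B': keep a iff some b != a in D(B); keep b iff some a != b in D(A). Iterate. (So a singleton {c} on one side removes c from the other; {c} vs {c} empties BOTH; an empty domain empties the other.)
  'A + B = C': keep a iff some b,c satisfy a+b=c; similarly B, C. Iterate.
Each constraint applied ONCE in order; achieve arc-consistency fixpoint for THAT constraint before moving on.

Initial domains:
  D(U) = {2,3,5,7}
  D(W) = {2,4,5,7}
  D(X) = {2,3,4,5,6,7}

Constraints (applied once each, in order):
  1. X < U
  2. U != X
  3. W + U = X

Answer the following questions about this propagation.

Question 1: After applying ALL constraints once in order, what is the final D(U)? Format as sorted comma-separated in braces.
Constraint 1 (X < U) on D(X)={2,3,4,5,6,7} D(U)={2,3,5,7}: X {2,3,4,5,6,7}->{2,3,4,5,6}; U {2,3,5,7}->{3,5,7}
Constraint 2 (U != X) on D(U)={3,5,7} D(X)={2,3,4,5,6}: no change
Constraint 3 (W + U = X) on D(W)={2,4,5,7} D(U)={3,5,7} D(X)={2,3,4,5,6}: W {2,4,5,7}->{2}; U {3,5,7}->{3}; X {2,3,4,5,6}->{5}
So after all 3 constraints: D(U) = {3}

Answer: {3}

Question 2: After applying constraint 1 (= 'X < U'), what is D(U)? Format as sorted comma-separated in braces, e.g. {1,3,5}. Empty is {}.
Constraint 1 (X < U) on D(X)={2,3,4,5,6,7} D(U)={2,3,5,7}: X {2,3,4,5,6,7}->{2,3,4,5,6}; U {2,3,5,7}->{3,5,7}
So after constraint 1: D(U) = {3,5,7}

Answer: {3,5,7}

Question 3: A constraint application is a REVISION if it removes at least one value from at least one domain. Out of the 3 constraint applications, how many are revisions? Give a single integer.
Answer: 2

Derivation:
Constraint 1 (X < U) on D(X)={2,3,4,5,6,7} D(U)={2,3,5,7}: X {2,3,4,5,6,7}->{2,3,4,5,6}; U {2,3,5,7}->{3,5,7} => REVISION
Constraint 2 (U != X) on D(U)={3,5,7} D(X)={2,3,4,5,6}: no change => not a revision
Constraint 3 (W + U = X) on D(W)={2,4,5,7} D(U)={3,5,7} D(X)={2,3,4,5,6}: W {2,4,5,7}->{2}; U {3,5,7}->{3}; X {2,3,4,5,6}->{5} => REVISION
Total revisions = 2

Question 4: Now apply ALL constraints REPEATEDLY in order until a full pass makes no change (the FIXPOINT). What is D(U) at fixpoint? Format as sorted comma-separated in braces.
pass 0 (initial): D(U)={2,3,5,7}
pass 1: U {2,3,5,7}->{3}; W {2,4,5,7}->{2}; X {2,3,4,5,6,7}->{5}
pass 2: U {3}->{}; W {2}->{}; X {5}->{}
pass 3: no change
Fixpoint after 3 passes: D(U) = {}

Answer: {}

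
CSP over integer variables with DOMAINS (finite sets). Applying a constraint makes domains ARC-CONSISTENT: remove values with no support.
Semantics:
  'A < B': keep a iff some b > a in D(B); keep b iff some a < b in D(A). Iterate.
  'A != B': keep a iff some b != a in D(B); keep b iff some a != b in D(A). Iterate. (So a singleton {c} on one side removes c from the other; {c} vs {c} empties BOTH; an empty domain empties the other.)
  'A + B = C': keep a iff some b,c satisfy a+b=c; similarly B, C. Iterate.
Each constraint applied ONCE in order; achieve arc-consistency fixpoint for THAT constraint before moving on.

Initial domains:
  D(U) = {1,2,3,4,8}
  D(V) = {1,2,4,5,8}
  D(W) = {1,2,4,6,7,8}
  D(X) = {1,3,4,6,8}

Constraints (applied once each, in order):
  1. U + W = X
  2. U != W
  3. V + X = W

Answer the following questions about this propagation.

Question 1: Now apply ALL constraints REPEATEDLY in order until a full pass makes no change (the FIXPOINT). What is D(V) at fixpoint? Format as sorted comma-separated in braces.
pass 0 (initial): D(V)={1,2,4,5,8}
pass 1: U {1,2,3,4,8}->{1,2,3,4}; V {1,2,4,5,8}->{1,2,4}; W {1,2,4,6,7,8}->{4,6,7}; X {1,3,4,6,8}->{3,4,6}
pass 2: U {1,2,3,4}->{2}; V {1,2,4}->{}; W {4,6,7}->{}; X {3,4,6}->{}
pass 3: U {2}->{}
pass 4: no change
Fixpoint after 4 passes: D(V) = {}

Answer: {}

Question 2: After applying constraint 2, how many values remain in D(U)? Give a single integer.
Constraint 1 (U + W = X) on D(U)={1,2,3,4,8} D(W)={1,2,4,6,7,8} D(X)={1,3,4,6,8}: U {1,2,3,4,8}->{1,2,3,4}; W {1,2,4,6,7,8}->{1,2,4,6,7}; X {1,3,4,6,8}->{3,4,6,8}
Constraint 2 (U != W) on D(U)={1,2,3,4} D(W)={1,2,4,6,7}: no change
So after constraint 2: D(U)={1,2,3,4}, size = 4

Answer: 4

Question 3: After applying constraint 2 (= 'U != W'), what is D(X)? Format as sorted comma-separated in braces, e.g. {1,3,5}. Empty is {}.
Constraint 1 (U + W = X) on D(U)={1,2,3,4,8} D(W)={1,2,4,6,7,8} D(X)={1,3,4,6,8}: U {1,2,3,4,8}->{1,2,3,4}; W {1,2,4,6,7,8}->{1,2,4,6,7}; X {1,3,4,6,8}->{3,4,6,8}
Constraint 2 (U != W) on D(U)={1,2,3,4} D(W)={1,2,4,6,7}: no change
So after constraint 2: D(X) = {3,4,6,8}

Answer: {3,4,6,8}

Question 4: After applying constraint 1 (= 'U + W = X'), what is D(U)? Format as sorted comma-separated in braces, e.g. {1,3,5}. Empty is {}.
Constraint 1 (U + W = X) on D(U)={1,2,3,4,8} D(W)={1,2,4,6,7,8} D(X)={1,3,4,6,8}: U {1,2,3,4,8}->{1,2,3,4}; W {1,2,4,6,7,8}->{1,2,4,6,7}; X {1,3,4,6,8}->{3,4,6,8}
So after constraint 1: D(U) = {1,2,3,4}

Answer: {1,2,3,4}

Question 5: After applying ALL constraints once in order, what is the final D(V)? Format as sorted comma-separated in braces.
Constraint 1 (U + W = X) on D(U)={1,2,3,4,8} D(W)={1,2,4,6,7,8} D(X)={1,3,4,6,8}: U {1,2,3,4,8}->{1,2,3,4}; W {1,2,4,6,7,8}->{1,2,4,6,7}; X {1,3,4,6,8}->{3,4,6,8}
Constraint 2 (U != W) on D(U)={1,2,3,4} D(W)={1,2,4,6,7}: no change
Constraint 3 (V + X = W) on D(V)={1,2,4,5,8} D(X)={3,4,6,8} D(W)={1,2,4,6,7}: V {1,2,4,5,8}->{1,2,4}; X {3,4,6,8}->{3,4,6}; W {1,2,4,6,7}->{4,6,7}
So after all 3 constraints: D(V) = {1,2,4}

Answer: {1,2,4}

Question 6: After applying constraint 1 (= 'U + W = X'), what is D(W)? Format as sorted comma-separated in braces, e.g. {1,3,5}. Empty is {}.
Answer: {1,2,4,6,7}

Derivation:
Constraint 1 (U + W = X) on D(U)={1,2,3,4,8} D(W)={1,2,4,6,7,8} D(X)={1,3,4,6,8}: U {1,2,3,4,8}->{1,2,3,4}; W {1,2,4,6,7,8}->{1,2,4,6,7}; X {1,3,4,6,8}->{3,4,6,8}
So after constraint 1: D(W) = {1,2,4,6,7}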